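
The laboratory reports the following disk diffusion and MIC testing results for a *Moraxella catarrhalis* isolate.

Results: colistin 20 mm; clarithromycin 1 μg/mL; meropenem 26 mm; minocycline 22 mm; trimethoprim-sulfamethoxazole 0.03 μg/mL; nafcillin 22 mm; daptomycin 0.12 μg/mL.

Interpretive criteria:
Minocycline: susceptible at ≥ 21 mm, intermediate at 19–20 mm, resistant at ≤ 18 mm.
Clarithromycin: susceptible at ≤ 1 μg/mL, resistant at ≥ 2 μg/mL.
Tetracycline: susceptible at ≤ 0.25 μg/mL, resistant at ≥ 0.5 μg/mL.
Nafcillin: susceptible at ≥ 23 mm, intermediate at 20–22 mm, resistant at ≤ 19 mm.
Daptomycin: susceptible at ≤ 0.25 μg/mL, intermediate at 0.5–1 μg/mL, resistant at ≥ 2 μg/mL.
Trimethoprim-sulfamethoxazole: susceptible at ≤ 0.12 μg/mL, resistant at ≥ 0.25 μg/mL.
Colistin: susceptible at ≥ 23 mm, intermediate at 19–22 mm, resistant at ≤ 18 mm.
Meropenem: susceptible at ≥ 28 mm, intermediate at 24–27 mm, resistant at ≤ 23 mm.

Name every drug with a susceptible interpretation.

Colistin (20 mm) in 19–22 mm — Intermediate
Clarithromycin: 1 μg/mL is ≤ 1 μg/mL → susceptible
Meropenem 26 mm: in 24–27 mm — Intermediate
Minocycline: 22 mm is ≥ 21 mm — S
Trimethoprim-sulfamethoxazole 0.03 μg/mL: ≤ 0.12 μg/mL ⇒ Susceptible
Nafcillin (22 mm) in 20–22 mm — Intermediate
Daptomycin (0.12 μg/mL) ≤ 0.25 μg/mL → S

clarithromycin, minocycline, trimethoprim-sulfamethoxazole, daptomycin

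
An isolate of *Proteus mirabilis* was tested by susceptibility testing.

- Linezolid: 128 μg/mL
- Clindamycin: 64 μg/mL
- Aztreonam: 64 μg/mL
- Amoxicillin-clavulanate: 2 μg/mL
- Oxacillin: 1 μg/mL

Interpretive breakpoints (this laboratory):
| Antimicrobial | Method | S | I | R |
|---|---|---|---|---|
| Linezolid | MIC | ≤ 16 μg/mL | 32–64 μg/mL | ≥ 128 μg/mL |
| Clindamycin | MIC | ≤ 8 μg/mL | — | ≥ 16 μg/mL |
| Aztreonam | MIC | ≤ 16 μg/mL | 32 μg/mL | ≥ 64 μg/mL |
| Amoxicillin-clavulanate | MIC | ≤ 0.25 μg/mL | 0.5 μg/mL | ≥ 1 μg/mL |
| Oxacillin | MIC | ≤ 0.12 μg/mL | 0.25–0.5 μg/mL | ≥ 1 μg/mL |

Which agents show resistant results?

linezolid, clindamycin, aztreonam, amoxicillin-clavulanate, oxacillin

Linezolid 128 μg/mL: ≥ 128 μg/mL — resistant
Clindamycin (64 μg/mL) ≥ 16 μg/mL ⇒ R
Aztreonam (64 μg/mL) ≥ 64 μg/mL → Resistant
Amoxicillin-clavulanate 2 μg/mL: ≥ 1 μg/mL — Resistant
Oxacillin 1 μg/mL: ≥ 1 μg/mL → resistant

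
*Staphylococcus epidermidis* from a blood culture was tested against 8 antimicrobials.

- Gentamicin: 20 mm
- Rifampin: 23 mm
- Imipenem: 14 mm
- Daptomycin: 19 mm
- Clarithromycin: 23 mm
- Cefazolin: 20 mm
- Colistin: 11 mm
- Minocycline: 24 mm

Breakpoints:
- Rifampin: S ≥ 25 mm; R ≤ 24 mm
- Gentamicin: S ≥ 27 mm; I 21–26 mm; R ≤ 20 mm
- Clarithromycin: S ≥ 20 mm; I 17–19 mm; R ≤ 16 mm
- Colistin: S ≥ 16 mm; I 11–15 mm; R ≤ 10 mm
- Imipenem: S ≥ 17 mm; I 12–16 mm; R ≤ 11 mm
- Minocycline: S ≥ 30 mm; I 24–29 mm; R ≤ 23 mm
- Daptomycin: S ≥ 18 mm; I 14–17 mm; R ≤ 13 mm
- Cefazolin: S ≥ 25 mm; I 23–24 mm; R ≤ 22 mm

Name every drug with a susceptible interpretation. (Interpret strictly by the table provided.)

Gentamicin 20 mm: ≤ 20 mm → Resistant
Rifampin (23 mm) ≤ 24 mm — Resistant
Imipenem 14 mm: in 12–16 mm — I
Daptomycin (19 mm) ≥ 18 mm → S
Clarithromycin (23 mm) ≥ 20 mm — susceptible
Cefazolin 20 mm: ≤ 22 mm → Resistant
Colistin: 11 mm is in 11–15 mm → intermediate
Minocycline 24 mm: in 24–29 mm — intermediate

daptomycin, clarithromycin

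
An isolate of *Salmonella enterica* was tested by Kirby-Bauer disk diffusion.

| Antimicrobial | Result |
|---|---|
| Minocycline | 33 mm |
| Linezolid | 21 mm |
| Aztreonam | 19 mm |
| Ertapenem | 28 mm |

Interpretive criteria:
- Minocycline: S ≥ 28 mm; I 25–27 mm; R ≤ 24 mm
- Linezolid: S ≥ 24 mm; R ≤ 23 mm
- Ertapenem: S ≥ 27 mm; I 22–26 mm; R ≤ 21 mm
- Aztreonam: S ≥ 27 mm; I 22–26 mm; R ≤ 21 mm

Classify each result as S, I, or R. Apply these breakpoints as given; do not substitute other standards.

S, R, R, S

Minocycline: 33 mm is ≥ 28 mm ⇒ susceptible
Linezolid (21 mm) ≤ 23 mm — Resistant
Aztreonam: 19 mm is ≤ 21 mm → R
Ertapenem (28 mm) ≥ 27 mm — susceptible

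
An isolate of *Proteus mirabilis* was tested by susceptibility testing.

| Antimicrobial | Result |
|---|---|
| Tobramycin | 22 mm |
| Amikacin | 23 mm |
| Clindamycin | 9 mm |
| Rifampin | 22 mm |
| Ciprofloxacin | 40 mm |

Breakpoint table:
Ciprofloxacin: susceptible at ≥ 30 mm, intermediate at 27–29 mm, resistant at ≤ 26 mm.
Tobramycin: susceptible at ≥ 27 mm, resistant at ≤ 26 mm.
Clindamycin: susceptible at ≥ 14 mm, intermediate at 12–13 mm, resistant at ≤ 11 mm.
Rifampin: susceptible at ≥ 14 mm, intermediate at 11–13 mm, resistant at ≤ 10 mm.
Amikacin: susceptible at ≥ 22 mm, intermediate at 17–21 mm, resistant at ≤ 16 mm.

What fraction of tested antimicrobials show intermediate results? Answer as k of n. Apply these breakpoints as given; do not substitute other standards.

Tobramycin 22 mm: ≤ 26 mm ⇒ R
Amikacin (23 mm) ≥ 22 mm ⇒ Susceptible
Clindamycin (9 mm) ≤ 11 mm → R
Rifampin 22 mm: ≥ 14 mm — Susceptible
Ciprofloxacin: 40 mm is ≥ 30 mm — susceptible
Intermediate: 0/5

0 of 5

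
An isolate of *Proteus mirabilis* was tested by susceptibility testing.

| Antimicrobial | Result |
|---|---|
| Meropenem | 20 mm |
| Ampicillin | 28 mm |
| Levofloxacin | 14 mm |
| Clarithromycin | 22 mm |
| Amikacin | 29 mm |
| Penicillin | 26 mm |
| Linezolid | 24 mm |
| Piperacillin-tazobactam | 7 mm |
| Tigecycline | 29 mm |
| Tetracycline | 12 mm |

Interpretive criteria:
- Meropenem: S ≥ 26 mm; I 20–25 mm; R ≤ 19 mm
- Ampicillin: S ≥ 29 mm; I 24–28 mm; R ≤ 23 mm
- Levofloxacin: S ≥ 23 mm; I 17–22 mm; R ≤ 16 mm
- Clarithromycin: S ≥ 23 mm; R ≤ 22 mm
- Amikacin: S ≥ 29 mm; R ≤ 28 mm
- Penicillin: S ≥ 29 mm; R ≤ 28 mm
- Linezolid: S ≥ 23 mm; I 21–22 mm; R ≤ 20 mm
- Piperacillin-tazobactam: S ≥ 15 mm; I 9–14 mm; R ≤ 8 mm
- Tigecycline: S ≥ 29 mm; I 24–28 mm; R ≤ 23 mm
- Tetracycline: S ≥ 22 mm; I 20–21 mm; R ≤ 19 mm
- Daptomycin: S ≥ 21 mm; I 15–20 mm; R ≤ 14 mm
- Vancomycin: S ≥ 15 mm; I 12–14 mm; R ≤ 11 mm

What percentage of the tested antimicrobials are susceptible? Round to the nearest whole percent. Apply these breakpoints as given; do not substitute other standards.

30%

Meropenem: 20 mm is in 20–25 mm — I
Ampicillin (28 mm) in 24–28 mm → intermediate
Levofloxacin (14 mm) ≤ 16 mm — R
Clarithromycin 22 mm: ≤ 22 mm → Resistant
Amikacin: 29 mm is ≥ 29 mm → S
Penicillin (26 mm) ≤ 28 mm — resistant
Linezolid: 24 mm is ≥ 23 mm → S
Piperacillin-tazobactam 7 mm: ≤ 8 mm → resistant
Tigecycline (29 mm) ≥ 29 mm — susceptible
Tetracycline: 12 mm is ≤ 19 mm ⇒ Resistant
Susceptible: 3/10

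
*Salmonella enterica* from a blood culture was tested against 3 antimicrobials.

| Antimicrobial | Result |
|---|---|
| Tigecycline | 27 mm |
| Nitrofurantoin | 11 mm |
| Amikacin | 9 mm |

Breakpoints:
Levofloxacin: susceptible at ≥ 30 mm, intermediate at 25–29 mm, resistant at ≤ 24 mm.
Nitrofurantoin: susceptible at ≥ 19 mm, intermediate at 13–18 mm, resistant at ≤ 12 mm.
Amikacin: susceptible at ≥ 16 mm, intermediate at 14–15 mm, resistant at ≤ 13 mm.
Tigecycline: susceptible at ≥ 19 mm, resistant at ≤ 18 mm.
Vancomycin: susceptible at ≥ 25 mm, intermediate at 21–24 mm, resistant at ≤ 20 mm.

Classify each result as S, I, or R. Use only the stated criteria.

Tigecycline (27 mm) ≥ 19 mm → Susceptible
Nitrofurantoin (11 mm) ≤ 12 mm → resistant
Amikacin: 9 mm is ≤ 13 mm → Resistant

S, R, R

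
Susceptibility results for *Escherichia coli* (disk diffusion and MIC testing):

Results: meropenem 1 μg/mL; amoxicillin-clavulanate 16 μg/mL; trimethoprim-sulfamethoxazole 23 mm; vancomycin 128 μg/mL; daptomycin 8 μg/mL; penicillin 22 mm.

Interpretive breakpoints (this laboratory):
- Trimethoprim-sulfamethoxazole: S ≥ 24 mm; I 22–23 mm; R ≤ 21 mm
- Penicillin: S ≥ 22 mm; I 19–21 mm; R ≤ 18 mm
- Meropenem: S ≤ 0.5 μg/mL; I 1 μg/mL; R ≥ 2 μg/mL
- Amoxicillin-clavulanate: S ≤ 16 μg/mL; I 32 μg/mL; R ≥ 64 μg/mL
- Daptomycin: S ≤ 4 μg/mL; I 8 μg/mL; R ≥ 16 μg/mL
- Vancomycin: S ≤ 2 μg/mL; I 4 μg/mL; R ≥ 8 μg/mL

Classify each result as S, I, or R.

I, S, I, R, I, S

Meropenem 1 μg/mL: = 1 μg/mL — I
Amoxicillin-clavulanate 16 μg/mL: ≤ 16 μg/mL → S
Trimethoprim-sulfamethoxazole (23 mm) in 22–23 mm → intermediate
Vancomycin: 128 μg/mL is ≥ 8 μg/mL ⇒ Resistant
Daptomycin: 8 μg/mL is = 8 μg/mL — I
Penicillin 22 mm: ≥ 22 mm ⇒ susceptible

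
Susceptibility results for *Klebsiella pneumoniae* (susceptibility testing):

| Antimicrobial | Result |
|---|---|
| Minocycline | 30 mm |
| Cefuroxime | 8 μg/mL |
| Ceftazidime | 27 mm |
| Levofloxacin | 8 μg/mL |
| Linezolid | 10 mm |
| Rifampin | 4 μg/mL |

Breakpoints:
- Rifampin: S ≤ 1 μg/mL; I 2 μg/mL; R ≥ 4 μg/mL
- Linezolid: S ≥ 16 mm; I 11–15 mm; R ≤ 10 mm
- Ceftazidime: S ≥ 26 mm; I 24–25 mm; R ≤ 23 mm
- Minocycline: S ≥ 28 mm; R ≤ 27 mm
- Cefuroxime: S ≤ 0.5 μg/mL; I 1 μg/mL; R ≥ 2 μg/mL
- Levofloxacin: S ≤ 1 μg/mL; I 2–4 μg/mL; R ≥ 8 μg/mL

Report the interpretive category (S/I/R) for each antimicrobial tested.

S, R, S, R, R, R

Minocycline 30 mm: ≥ 28 mm ⇒ susceptible
Cefuroxime: 8 μg/mL is ≥ 2 μg/mL → R
Ceftazidime 27 mm: ≥ 26 mm → Susceptible
Levofloxacin 8 μg/mL: ≥ 8 μg/mL — R
Linezolid 10 mm: ≤ 10 mm → resistant
Rifampin (4 μg/mL) ≥ 4 μg/mL — resistant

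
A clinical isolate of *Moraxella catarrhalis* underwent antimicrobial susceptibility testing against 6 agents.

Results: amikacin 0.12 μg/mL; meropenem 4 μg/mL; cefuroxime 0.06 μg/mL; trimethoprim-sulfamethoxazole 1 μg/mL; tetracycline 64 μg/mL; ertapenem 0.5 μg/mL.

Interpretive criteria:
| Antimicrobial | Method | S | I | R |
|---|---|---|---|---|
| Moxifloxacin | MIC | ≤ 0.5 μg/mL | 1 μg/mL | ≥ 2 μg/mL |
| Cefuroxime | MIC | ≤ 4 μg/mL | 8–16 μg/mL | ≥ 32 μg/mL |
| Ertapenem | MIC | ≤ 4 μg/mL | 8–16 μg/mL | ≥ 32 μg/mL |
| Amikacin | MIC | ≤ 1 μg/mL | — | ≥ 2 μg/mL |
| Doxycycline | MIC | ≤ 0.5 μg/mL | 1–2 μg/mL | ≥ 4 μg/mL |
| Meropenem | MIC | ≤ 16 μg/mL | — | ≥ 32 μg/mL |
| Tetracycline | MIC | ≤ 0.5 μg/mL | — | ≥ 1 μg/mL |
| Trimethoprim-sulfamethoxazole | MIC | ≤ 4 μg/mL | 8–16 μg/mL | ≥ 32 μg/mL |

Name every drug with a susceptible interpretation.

Amikacin: 0.12 μg/mL is ≤ 1 μg/mL ⇒ S
Meropenem (4 μg/mL) ≤ 16 μg/mL → Susceptible
Cefuroxime (0.06 μg/mL) ≤ 4 μg/mL ⇒ S
Trimethoprim-sulfamethoxazole: 1 μg/mL is ≤ 4 μg/mL → S
Tetracycline (64 μg/mL) ≥ 1 μg/mL ⇒ resistant
Ertapenem (0.5 μg/mL) ≤ 4 μg/mL — S

amikacin, meropenem, cefuroxime, trimethoprim-sulfamethoxazole, ertapenem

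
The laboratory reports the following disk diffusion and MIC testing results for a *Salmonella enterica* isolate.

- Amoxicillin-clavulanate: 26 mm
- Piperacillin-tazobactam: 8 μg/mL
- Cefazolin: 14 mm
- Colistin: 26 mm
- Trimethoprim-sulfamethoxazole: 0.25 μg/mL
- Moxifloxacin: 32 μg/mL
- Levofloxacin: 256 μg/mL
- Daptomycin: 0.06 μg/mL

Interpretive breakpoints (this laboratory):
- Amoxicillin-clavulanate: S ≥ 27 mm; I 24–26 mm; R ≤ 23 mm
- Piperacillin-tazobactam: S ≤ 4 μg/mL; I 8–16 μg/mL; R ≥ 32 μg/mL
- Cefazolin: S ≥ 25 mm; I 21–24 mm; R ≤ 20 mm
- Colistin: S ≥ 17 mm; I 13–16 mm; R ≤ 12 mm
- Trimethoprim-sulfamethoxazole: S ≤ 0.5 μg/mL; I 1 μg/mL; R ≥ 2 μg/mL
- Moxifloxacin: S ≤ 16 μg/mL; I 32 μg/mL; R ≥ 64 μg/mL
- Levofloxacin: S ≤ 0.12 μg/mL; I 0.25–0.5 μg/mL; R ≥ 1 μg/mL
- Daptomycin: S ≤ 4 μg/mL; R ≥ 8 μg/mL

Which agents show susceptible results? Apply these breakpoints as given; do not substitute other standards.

Amoxicillin-clavulanate (26 mm) in 24–26 mm ⇒ intermediate
Piperacillin-tazobactam (8 μg/mL) in 8–16 μg/mL ⇒ intermediate
Cefazolin (14 mm) ≤ 20 mm → R
Colistin 26 mm: ≥ 17 mm → S
Trimethoprim-sulfamethoxazole: 0.25 μg/mL is ≤ 0.5 μg/mL — Susceptible
Moxifloxacin (32 μg/mL) = 32 μg/mL → Intermediate
Levofloxacin 256 μg/mL: ≥ 1 μg/mL ⇒ Resistant
Daptomycin (0.06 μg/mL) ≤ 4 μg/mL — Susceptible

colistin, trimethoprim-sulfamethoxazole, daptomycin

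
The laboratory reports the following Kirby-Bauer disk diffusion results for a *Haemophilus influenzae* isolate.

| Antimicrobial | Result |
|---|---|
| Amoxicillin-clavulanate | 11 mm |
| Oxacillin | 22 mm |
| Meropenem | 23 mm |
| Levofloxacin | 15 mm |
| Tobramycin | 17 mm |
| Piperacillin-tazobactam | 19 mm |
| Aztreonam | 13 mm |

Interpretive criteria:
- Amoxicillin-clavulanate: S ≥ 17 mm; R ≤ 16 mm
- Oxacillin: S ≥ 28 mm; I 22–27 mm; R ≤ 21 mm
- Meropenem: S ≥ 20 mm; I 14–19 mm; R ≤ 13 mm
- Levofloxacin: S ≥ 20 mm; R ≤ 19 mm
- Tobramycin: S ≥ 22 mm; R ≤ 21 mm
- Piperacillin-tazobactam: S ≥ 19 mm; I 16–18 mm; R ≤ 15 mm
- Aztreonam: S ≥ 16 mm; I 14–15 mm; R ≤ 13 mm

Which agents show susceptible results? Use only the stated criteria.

Amoxicillin-clavulanate (11 mm) ≤ 16 mm → Resistant
Oxacillin (22 mm) in 22–27 mm — Intermediate
Meropenem (23 mm) ≥ 20 mm — susceptible
Levofloxacin 15 mm: ≤ 19 mm ⇒ Resistant
Tobramycin 17 mm: ≤ 21 mm ⇒ resistant
Piperacillin-tazobactam (19 mm) ≥ 19 mm ⇒ Susceptible
Aztreonam 13 mm: ≤ 13 mm — resistant

meropenem, piperacillin-tazobactam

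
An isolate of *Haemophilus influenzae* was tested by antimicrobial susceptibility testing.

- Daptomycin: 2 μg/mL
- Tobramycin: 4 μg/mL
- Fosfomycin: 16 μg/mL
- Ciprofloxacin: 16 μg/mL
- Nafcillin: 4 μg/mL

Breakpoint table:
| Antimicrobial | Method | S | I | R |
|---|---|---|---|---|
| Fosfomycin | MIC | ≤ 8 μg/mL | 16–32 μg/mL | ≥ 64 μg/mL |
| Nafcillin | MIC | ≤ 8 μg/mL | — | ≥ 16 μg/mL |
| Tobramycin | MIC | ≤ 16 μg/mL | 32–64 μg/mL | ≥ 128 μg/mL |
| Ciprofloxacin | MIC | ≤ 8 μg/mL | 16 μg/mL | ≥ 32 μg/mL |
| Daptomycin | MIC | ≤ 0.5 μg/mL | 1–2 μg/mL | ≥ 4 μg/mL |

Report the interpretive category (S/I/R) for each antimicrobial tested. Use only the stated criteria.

I, S, I, I, S

Daptomycin (2 μg/mL) in 1–2 μg/mL → Intermediate
Tobramycin 4 μg/mL: ≤ 16 μg/mL — S
Fosfomycin: 16 μg/mL is in 16–32 μg/mL → Intermediate
Ciprofloxacin (16 μg/mL) = 16 μg/mL → I
Nafcillin (4 μg/mL) ≤ 8 μg/mL → S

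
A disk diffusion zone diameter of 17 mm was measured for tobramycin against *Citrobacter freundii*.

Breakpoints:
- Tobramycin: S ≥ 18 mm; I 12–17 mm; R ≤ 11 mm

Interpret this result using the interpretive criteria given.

Tobramycin (17 mm) in 12–17 mm ⇒ intermediate

Intermediate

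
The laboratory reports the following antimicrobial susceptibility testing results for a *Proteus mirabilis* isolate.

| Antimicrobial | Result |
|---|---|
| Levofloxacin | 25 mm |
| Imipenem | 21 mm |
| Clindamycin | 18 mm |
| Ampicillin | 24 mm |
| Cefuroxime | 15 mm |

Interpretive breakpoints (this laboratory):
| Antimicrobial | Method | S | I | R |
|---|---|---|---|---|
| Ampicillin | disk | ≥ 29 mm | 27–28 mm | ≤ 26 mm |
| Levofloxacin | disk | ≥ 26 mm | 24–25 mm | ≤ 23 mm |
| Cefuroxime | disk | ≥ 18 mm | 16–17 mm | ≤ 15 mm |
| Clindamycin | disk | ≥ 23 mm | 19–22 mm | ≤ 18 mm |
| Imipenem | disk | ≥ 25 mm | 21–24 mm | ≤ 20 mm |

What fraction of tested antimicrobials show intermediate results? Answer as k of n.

Levofloxacin 25 mm: in 24–25 mm → I
Imipenem (21 mm) in 21–24 mm — I
Clindamycin: 18 mm is ≤ 18 mm ⇒ Resistant
Ampicillin 24 mm: ≤ 26 mm — Resistant
Cefuroxime (15 mm) ≤ 15 mm — resistant
Intermediate: 2/5

2 of 5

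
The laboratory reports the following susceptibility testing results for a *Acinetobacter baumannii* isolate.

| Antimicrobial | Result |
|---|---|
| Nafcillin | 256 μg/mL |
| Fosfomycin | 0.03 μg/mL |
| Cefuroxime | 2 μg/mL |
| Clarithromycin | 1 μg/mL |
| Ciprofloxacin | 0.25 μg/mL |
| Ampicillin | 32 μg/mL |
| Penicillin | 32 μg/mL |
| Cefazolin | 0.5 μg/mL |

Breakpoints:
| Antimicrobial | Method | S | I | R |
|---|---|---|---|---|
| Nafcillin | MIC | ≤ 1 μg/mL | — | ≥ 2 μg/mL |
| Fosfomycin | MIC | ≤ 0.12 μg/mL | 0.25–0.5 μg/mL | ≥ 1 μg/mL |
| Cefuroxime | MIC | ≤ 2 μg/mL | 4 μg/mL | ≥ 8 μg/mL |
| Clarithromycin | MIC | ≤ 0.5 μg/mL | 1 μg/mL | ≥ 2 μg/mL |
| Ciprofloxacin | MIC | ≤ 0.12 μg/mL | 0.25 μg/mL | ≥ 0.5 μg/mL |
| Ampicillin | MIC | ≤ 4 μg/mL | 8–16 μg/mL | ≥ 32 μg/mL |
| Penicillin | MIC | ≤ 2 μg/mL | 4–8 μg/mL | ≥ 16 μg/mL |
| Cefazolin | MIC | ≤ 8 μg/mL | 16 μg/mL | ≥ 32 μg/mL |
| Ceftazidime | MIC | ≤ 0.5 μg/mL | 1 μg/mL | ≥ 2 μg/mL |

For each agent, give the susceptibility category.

Nafcillin 256 μg/mL: ≥ 2 μg/mL → resistant
Fosfomycin (0.03 μg/mL) ≤ 0.12 μg/mL — S
Cefuroxime (2 μg/mL) ≤ 2 μg/mL → Susceptible
Clarithromycin: 1 μg/mL is = 1 μg/mL — Intermediate
Ciprofloxacin 0.25 μg/mL: = 0.25 μg/mL ⇒ I
Ampicillin: 32 μg/mL is ≥ 32 μg/mL — resistant
Penicillin (32 μg/mL) ≥ 16 μg/mL → Resistant
Cefazolin: 0.5 μg/mL is ≤ 8 μg/mL → S

R, S, S, I, I, R, R, S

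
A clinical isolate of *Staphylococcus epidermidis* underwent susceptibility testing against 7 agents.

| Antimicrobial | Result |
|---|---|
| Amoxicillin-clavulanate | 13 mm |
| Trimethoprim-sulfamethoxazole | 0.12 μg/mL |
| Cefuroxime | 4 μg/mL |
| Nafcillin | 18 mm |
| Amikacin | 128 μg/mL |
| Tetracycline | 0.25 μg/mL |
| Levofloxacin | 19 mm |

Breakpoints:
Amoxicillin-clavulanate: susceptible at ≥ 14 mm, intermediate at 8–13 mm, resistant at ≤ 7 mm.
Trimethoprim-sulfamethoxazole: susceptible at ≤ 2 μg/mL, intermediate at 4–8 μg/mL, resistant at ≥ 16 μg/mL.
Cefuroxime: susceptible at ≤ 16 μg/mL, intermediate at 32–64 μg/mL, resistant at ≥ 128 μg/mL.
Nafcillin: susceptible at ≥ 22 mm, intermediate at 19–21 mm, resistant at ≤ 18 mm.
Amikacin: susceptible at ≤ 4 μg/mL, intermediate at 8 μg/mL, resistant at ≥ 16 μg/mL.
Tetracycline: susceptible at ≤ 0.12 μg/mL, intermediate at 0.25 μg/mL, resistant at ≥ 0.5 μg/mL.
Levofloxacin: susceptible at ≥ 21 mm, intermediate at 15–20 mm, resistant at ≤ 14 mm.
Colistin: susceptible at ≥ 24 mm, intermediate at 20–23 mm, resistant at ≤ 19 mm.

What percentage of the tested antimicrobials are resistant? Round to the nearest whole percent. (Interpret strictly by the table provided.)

Amoxicillin-clavulanate: 13 mm is in 8–13 mm ⇒ Intermediate
Trimethoprim-sulfamethoxazole: 0.12 μg/mL is ≤ 2 μg/mL → susceptible
Cefuroxime: 4 μg/mL is ≤ 16 μg/mL ⇒ Susceptible
Nafcillin 18 mm: ≤ 18 mm → R
Amikacin (128 μg/mL) ≥ 16 μg/mL ⇒ R
Tetracycline 0.25 μg/mL: = 0.25 μg/mL ⇒ intermediate
Levofloxacin: 19 mm is in 15–20 mm — I
Resistant: 2/7

29%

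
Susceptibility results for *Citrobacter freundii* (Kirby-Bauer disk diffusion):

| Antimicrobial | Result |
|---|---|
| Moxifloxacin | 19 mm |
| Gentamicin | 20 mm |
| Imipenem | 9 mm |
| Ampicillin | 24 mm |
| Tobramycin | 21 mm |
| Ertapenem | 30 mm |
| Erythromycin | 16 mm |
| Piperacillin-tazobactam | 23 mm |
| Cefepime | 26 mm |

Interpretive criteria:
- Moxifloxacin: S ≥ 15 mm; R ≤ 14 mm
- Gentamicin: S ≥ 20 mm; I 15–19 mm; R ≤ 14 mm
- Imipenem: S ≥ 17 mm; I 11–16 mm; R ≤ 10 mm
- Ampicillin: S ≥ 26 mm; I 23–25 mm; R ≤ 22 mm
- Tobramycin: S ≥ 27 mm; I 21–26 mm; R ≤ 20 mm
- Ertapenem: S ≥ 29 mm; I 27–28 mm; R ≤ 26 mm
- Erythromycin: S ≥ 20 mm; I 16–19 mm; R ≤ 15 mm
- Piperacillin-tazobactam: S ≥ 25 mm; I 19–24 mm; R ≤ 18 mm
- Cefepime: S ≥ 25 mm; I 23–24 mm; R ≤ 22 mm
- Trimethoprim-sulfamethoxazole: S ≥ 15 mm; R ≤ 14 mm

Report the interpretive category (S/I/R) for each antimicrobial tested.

S, S, R, I, I, S, I, I, S

Moxifloxacin (19 mm) ≥ 15 mm → Susceptible
Gentamicin 20 mm: ≥ 20 mm ⇒ susceptible
Imipenem (9 mm) ≤ 10 mm — R
Ampicillin: 24 mm is in 23–25 mm — Intermediate
Tobramycin 21 mm: in 21–26 mm — I
Ertapenem: 30 mm is ≥ 29 mm ⇒ susceptible
Erythromycin (16 mm) in 16–19 mm — intermediate
Piperacillin-tazobactam (23 mm) in 19–24 mm ⇒ intermediate
Cefepime (26 mm) ≥ 25 mm — susceptible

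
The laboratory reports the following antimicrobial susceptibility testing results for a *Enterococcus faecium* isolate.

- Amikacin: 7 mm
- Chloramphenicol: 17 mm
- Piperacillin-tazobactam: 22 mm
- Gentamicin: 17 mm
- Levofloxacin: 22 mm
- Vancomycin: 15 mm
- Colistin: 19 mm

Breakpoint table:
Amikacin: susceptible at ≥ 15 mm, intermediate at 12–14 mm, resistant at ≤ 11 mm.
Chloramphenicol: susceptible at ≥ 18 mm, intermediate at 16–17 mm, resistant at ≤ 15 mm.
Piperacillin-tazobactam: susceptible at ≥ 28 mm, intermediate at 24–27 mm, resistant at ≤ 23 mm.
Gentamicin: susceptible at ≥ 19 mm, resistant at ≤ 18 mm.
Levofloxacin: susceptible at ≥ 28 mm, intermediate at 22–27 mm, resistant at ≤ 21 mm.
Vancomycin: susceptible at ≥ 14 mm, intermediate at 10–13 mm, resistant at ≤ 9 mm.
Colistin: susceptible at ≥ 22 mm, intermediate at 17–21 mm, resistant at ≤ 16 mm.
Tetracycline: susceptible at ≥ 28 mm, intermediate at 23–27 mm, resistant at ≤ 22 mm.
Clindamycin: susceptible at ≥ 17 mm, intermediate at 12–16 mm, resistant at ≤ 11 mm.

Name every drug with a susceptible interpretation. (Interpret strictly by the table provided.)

vancomycin

Amikacin (7 mm) ≤ 11 mm ⇒ R
Chloramphenicol (17 mm) in 16–17 mm — I
Piperacillin-tazobactam: 22 mm is ≤ 23 mm → R
Gentamicin: 17 mm is ≤ 18 mm ⇒ R
Levofloxacin 22 mm: in 22–27 mm ⇒ intermediate
Vancomycin 15 mm: ≥ 14 mm → susceptible
Colistin (19 mm) in 17–21 mm ⇒ Intermediate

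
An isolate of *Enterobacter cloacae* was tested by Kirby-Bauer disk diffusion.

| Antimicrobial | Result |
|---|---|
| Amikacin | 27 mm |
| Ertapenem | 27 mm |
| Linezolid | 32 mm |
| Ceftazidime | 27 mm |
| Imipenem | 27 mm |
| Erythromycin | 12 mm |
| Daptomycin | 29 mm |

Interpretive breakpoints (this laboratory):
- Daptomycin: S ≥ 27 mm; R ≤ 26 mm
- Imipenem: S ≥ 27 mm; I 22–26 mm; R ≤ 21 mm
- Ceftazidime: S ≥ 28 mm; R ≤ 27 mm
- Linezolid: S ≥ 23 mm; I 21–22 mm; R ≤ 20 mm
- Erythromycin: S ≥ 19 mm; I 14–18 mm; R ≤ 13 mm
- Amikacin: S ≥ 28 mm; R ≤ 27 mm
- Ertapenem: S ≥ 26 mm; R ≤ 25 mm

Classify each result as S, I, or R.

Amikacin 27 mm: ≤ 27 mm — R
Ertapenem: 27 mm is ≥ 26 mm — S
Linezolid: 32 mm is ≥ 23 mm → susceptible
Ceftazidime (27 mm) ≤ 27 mm ⇒ Resistant
Imipenem 27 mm: ≥ 27 mm ⇒ Susceptible
Erythromycin: 12 mm is ≤ 13 mm — R
Daptomycin: 29 mm is ≥ 27 mm ⇒ S

R, S, S, R, S, R, S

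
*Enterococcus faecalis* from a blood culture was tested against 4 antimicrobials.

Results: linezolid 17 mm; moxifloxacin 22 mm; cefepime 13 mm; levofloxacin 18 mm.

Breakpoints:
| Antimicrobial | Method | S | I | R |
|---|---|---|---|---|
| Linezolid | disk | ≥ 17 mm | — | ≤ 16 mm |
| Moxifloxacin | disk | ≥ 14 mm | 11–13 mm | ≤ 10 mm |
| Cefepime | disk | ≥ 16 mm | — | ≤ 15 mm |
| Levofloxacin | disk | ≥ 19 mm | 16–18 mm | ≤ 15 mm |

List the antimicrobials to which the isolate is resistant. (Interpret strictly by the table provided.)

cefepime

Linezolid 17 mm: ≥ 17 mm — susceptible
Moxifloxacin 22 mm: ≥ 14 mm → S
Cefepime 13 mm: ≤ 15 mm → Resistant
Levofloxacin: 18 mm is in 16–18 mm — I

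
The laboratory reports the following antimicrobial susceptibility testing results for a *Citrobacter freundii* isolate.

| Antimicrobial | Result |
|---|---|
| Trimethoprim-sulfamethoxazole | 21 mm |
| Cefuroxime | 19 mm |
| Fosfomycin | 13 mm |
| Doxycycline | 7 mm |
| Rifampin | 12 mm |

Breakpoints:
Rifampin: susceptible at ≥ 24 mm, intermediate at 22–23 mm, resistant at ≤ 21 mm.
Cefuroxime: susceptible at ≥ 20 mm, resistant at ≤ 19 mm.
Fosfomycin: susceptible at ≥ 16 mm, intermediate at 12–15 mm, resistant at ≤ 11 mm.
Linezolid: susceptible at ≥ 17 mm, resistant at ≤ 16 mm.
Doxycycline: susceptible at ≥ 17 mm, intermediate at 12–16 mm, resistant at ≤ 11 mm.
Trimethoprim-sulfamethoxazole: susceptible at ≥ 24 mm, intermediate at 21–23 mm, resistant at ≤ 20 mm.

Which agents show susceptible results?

Trimethoprim-sulfamethoxazole: 21 mm is in 21–23 mm — I
Cefuroxime 19 mm: ≤ 19 mm ⇒ resistant
Fosfomycin 13 mm: in 12–15 mm → I
Doxycycline (7 mm) ≤ 11 mm ⇒ Resistant
Rifampin: 12 mm is ≤ 21 mm — Resistant

none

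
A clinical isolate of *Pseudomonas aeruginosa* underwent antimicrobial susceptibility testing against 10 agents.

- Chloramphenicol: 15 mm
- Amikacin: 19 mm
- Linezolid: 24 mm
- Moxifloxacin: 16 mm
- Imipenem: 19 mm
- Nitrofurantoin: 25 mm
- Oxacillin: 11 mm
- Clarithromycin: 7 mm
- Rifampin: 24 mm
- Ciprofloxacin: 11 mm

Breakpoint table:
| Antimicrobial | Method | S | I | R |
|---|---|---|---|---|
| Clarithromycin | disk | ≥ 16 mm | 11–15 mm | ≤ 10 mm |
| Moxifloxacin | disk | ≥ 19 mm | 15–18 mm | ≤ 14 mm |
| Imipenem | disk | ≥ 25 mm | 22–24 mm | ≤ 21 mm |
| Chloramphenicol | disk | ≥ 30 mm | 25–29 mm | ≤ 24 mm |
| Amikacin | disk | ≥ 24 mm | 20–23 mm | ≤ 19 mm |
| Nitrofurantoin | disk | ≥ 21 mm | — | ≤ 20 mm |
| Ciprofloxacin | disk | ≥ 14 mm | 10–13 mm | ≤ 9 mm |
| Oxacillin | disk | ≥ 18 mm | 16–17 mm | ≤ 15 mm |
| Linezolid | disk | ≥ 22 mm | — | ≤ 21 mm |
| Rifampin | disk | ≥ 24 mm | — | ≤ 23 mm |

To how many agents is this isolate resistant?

Chloramphenicol 15 mm: ≤ 24 mm ⇒ resistant
Amikacin: 19 mm is ≤ 19 mm ⇒ Resistant
Linezolid 24 mm: ≥ 22 mm → susceptible
Moxifloxacin 16 mm: in 15–18 mm — intermediate
Imipenem: 19 mm is ≤ 21 mm — R
Nitrofurantoin (25 mm) ≥ 21 mm ⇒ S
Oxacillin 11 mm: ≤ 15 mm ⇒ R
Clarithromycin (7 mm) ≤ 10 mm ⇒ R
Rifampin 24 mm: ≥ 24 mm ⇒ Susceptible
Ciprofloxacin: 11 mm is in 10–13 mm → I
Resistant: 5

5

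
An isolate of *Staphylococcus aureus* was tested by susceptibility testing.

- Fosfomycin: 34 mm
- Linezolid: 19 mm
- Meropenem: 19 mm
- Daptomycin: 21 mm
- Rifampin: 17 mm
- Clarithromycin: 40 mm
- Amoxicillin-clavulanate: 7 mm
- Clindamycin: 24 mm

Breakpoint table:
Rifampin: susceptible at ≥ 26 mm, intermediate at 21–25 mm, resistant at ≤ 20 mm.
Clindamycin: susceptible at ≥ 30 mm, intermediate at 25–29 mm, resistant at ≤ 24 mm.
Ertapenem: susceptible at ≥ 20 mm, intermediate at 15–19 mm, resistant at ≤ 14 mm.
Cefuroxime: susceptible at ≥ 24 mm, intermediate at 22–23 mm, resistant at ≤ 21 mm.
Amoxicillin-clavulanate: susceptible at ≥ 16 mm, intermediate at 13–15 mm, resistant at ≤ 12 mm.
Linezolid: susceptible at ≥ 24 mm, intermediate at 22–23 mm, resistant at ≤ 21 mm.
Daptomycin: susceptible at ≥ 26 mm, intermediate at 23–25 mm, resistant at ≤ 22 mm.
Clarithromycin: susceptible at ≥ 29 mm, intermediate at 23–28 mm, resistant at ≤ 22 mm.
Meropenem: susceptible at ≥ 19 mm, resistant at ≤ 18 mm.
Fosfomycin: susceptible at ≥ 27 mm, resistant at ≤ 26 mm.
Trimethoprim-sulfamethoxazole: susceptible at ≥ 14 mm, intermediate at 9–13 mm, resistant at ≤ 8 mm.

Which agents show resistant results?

linezolid, daptomycin, rifampin, amoxicillin-clavulanate, clindamycin

Fosfomycin (34 mm) ≥ 27 mm → Susceptible
Linezolid (19 mm) ≤ 21 mm — R
Meropenem (19 mm) ≥ 19 mm — Susceptible
Daptomycin (21 mm) ≤ 22 mm — R
Rifampin (17 mm) ≤ 20 mm → R
Clarithromycin (40 mm) ≥ 29 mm → susceptible
Amoxicillin-clavulanate 7 mm: ≤ 12 mm ⇒ resistant
Clindamycin: 24 mm is ≤ 24 mm — R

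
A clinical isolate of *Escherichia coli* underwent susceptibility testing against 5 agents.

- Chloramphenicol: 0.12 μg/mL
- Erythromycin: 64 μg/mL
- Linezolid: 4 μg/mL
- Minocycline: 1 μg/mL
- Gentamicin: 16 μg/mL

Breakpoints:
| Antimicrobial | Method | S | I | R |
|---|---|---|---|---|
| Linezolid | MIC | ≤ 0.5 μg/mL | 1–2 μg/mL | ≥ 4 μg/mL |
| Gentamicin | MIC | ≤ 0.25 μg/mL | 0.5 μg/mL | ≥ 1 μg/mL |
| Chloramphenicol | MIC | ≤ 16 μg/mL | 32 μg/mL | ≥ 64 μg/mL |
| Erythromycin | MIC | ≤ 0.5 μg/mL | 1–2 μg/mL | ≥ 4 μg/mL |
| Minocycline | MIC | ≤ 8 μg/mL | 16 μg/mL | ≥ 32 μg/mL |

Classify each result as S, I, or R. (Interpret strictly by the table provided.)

Chloramphenicol: 0.12 μg/mL is ≤ 16 μg/mL ⇒ S
Erythromycin (64 μg/mL) ≥ 4 μg/mL — resistant
Linezolid: 4 μg/mL is ≥ 4 μg/mL ⇒ R
Minocycline (1 μg/mL) ≤ 8 μg/mL → S
Gentamicin (16 μg/mL) ≥ 1 μg/mL → resistant

S, R, R, S, R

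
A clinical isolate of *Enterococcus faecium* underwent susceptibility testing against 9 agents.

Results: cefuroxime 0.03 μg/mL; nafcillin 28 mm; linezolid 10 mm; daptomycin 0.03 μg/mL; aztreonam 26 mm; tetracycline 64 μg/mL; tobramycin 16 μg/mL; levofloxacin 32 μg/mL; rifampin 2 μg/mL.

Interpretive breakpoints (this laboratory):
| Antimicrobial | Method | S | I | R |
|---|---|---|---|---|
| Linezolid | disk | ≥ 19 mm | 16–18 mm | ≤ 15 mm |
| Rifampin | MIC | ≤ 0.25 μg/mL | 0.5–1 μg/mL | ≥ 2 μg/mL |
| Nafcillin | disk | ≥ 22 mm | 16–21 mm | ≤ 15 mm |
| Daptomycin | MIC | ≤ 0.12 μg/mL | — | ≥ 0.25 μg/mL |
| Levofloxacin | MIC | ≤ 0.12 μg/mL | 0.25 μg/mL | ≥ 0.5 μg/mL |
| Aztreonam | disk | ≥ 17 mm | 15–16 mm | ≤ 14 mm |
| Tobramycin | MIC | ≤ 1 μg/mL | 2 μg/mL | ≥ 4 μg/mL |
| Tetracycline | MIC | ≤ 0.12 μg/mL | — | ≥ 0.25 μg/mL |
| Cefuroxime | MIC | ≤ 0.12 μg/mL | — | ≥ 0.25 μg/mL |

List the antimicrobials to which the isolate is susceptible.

Cefuroxime 0.03 μg/mL: ≤ 0.12 μg/mL ⇒ susceptible
Nafcillin: 28 mm is ≥ 22 mm ⇒ susceptible
Linezolid: 10 mm is ≤ 15 mm ⇒ Resistant
Daptomycin 0.03 μg/mL: ≤ 0.12 μg/mL — susceptible
Aztreonam 26 mm: ≥ 17 mm ⇒ susceptible
Tetracycline (64 μg/mL) ≥ 0.25 μg/mL → resistant
Tobramycin: 16 μg/mL is ≥ 4 μg/mL ⇒ R
Levofloxacin 32 μg/mL: ≥ 0.5 μg/mL → resistant
Rifampin 2 μg/mL: ≥ 2 μg/mL — resistant

cefuroxime, nafcillin, daptomycin, aztreonam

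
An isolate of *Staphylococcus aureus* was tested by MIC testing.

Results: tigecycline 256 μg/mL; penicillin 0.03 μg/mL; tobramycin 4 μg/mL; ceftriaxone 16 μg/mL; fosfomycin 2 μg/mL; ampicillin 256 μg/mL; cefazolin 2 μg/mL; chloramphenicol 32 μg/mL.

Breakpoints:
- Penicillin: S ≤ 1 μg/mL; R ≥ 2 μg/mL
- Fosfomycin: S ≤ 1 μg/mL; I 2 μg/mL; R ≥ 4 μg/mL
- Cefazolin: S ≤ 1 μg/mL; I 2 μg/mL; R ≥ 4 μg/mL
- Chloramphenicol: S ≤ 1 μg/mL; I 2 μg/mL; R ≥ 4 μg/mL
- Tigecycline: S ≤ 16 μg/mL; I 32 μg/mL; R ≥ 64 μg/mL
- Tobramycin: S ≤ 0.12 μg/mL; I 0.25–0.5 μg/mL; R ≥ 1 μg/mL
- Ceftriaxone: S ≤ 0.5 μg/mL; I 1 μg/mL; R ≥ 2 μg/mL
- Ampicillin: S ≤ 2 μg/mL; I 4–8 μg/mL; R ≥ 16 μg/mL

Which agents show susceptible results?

penicillin

Tigecycline 256 μg/mL: ≥ 64 μg/mL — resistant
Penicillin (0.03 μg/mL) ≤ 1 μg/mL → Susceptible
Tobramycin (4 μg/mL) ≥ 1 μg/mL ⇒ R
Ceftriaxone (16 μg/mL) ≥ 2 μg/mL → R
Fosfomycin (2 μg/mL) = 2 μg/mL → I
Ampicillin 256 μg/mL: ≥ 16 μg/mL ⇒ resistant
Cefazolin (2 μg/mL) = 2 μg/mL ⇒ intermediate
Chloramphenicol: 32 μg/mL is ≥ 4 μg/mL ⇒ R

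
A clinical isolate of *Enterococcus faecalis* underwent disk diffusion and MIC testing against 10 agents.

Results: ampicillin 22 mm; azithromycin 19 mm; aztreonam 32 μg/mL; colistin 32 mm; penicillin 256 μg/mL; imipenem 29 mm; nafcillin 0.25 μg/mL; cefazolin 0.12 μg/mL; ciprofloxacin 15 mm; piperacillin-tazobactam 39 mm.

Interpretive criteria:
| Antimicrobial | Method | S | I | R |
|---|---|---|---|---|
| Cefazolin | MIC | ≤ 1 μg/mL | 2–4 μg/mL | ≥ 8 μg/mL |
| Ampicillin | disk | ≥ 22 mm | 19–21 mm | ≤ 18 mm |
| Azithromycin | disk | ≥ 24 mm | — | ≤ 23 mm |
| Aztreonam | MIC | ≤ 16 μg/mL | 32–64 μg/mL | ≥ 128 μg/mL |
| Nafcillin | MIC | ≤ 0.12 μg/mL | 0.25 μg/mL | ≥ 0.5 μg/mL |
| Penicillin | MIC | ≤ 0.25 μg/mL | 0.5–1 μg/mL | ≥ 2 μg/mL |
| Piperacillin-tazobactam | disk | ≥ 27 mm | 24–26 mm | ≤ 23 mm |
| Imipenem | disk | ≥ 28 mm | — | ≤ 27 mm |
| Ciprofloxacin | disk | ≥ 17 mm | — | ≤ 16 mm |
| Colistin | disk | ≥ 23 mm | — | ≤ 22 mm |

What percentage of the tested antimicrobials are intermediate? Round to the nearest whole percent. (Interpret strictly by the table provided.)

20%

Ampicillin: 22 mm is ≥ 22 mm ⇒ S
Azithromycin (19 mm) ≤ 23 mm → R
Aztreonam 32 μg/mL: in 32–64 μg/mL ⇒ intermediate
Colistin: 32 mm is ≥ 23 mm → S
Penicillin: 256 μg/mL is ≥ 2 μg/mL ⇒ resistant
Imipenem: 29 mm is ≥ 28 mm ⇒ susceptible
Nafcillin: 0.25 μg/mL is = 0.25 μg/mL → Intermediate
Cefazolin 0.12 μg/mL: ≤ 1 μg/mL → Susceptible
Ciprofloxacin 15 mm: ≤ 16 mm — R
Piperacillin-tazobactam 39 mm: ≥ 27 mm — susceptible
Intermediate: 2/10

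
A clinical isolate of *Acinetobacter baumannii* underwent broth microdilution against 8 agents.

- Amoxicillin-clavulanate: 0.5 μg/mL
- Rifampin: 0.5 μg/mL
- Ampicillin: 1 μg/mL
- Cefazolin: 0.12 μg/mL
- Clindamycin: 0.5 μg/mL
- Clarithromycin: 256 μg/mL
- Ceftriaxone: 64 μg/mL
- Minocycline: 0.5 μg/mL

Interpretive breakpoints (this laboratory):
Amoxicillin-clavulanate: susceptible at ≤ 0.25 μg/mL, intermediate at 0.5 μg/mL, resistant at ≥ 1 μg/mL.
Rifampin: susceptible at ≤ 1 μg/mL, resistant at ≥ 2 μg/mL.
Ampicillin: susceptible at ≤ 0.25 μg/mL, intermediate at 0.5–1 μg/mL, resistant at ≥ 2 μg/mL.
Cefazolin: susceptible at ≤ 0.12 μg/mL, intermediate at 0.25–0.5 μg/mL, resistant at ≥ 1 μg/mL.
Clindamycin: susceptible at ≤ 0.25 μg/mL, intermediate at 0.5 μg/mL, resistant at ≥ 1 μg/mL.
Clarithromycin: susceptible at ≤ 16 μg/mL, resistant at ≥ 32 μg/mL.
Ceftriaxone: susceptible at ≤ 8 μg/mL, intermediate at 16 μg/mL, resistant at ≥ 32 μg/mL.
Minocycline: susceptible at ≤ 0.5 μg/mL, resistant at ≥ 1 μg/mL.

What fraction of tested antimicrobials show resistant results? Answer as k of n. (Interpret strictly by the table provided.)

2 of 8

Amoxicillin-clavulanate: 0.5 μg/mL is = 0.5 μg/mL → intermediate
Rifampin: 0.5 μg/mL is ≤ 1 μg/mL ⇒ S
Ampicillin (1 μg/mL) in 0.5–1 μg/mL — intermediate
Cefazolin: 0.12 μg/mL is ≤ 0.12 μg/mL — Susceptible
Clindamycin (0.5 μg/mL) = 0.5 μg/mL — Intermediate
Clarithromycin (256 μg/mL) ≥ 32 μg/mL ⇒ R
Ceftriaxone: 64 μg/mL is ≥ 32 μg/mL → R
Minocycline: 0.5 μg/mL is ≤ 0.5 μg/mL ⇒ Susceptible
Resistant: 2/8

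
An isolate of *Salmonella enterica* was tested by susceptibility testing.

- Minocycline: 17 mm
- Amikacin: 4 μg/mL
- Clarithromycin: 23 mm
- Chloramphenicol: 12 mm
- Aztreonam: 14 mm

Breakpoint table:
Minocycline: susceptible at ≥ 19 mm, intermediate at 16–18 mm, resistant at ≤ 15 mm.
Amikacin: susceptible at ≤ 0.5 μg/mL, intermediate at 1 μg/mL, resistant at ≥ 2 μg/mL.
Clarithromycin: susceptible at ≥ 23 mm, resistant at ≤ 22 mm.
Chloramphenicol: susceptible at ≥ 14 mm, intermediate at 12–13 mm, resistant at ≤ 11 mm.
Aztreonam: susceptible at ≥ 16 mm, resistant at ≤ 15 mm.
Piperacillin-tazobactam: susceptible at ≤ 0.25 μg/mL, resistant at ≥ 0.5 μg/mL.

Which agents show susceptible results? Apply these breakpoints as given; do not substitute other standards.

clarithromycin

Minocycline 17 mm: in 16–18 mm ⇒ Intermediate
Amikacin: 4 μg/mL is ≥ 2 μg/mL ⇒ Resistant
Clarithromycin (23 mm) ≥ 23 mm — susceptible
Chloramphenicol: 12 mm is in 12–13 mm → Intermediate
Aztreonam 14 mm: ≤ 15 mm → R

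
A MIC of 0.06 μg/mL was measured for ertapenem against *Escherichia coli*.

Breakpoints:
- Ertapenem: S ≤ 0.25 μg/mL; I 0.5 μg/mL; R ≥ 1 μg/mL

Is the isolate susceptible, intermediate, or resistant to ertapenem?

S

Ertapenem: 0.06 μg/mL is ≤ 0.25 μg/mL — Susceptible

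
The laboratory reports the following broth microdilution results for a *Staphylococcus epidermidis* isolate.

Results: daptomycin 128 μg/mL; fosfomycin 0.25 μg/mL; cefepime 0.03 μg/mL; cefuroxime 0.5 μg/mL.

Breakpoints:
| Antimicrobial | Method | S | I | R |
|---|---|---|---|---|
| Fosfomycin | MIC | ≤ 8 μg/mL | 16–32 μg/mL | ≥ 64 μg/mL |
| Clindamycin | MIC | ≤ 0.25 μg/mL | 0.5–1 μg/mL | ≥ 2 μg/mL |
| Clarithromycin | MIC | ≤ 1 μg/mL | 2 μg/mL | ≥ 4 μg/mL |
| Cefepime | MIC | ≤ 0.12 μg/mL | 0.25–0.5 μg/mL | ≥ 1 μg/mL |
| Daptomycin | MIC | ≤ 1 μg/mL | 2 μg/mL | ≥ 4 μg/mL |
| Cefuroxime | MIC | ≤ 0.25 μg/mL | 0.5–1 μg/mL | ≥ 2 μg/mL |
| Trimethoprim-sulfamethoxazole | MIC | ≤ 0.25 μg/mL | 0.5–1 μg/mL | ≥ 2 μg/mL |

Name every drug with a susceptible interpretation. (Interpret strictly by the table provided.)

fosfomycin, cefepime

Daptomycin 128 μg/mL: ≥ 4 μg/mL — R
Fosfomycin 0.25 μg/mL: ≤ 8 μg/mL → susceptible
Cefepime: 0.03 μg/mL is ≤ 0.12 μg/mL — susceptible
Cefuroxime: 0.5 μg/mL is in 0.5–1 μg/mL — I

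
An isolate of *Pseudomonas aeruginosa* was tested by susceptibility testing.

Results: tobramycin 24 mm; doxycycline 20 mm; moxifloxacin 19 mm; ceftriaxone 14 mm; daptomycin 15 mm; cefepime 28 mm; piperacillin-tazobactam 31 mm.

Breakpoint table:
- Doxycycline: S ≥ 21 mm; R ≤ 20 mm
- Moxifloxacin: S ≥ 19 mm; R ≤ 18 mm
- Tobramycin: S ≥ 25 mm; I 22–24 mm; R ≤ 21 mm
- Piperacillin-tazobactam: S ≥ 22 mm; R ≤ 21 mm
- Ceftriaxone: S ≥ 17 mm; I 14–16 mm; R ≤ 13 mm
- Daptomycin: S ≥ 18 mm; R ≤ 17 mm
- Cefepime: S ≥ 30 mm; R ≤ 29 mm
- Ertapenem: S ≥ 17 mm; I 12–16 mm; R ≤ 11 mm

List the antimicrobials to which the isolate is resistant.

Tobramycin: 24 mm is in 22–24 mm → intermediate
Doxycycline (20 mm) ≤ 20 mm ⇒ resistant
Moxifloxacin (19 mm) ≥ 19 mm ⇒ S
Ceftriaxone (14 mm) in 14–16 mm — Intermediate
Daptomycin (15 mm) ≤ 17 mm → resistant
Cefepime 28 mm: ≤ 29 mm — resistant
Piperacillin-tazobactam 31 mm: ≥ 22 mm → S

doxycycline, daptomycin, cefepime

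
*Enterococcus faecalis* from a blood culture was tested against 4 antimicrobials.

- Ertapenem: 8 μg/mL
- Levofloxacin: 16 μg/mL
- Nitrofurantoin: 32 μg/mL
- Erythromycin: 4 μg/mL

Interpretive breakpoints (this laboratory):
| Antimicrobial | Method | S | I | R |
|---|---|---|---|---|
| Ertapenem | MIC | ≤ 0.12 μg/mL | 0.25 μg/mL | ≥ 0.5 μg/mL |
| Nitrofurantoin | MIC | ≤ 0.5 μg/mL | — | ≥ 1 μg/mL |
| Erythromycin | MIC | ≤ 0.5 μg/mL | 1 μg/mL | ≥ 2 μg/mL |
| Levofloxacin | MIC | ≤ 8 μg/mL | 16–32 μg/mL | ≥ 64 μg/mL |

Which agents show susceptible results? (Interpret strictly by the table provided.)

Ertapenem 8 μg/mL: ≥ 0.5 μg/mL ⇒ resistant
Levofloxacin: 16 μg/mL is in 16–32 μg/mL — Intermediate
Nitrofurantoin 32 μg/mL: ≥ 1 μg/mL → R
Erythromycin: 4 μg/mL is ≥ 2 μg/mL → Resistant

none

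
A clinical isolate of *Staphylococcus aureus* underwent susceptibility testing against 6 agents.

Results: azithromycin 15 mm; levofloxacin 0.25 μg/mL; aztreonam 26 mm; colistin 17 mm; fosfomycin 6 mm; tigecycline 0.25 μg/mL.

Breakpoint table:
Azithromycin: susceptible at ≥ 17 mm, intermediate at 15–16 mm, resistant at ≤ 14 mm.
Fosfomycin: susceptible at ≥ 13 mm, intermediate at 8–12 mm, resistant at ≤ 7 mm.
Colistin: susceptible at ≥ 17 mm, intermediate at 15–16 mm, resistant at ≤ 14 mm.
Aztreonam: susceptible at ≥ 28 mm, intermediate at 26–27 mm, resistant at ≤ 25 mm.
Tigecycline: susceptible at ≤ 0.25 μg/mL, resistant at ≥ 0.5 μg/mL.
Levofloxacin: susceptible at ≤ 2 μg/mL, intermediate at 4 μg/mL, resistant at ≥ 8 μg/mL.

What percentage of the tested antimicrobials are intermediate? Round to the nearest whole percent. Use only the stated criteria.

Azithromycin (15 mm) in 15–16 mm — intermediate
Levofloxacin 0.25 μg/mL: ≤ 2 μg/mL → Susceptible
Aztreonam: 26 mm is in 26–27 mm — Intermediate
Colistin (17 mm) ≥ 17 mm — S
Fosfomycin (6 mm) ≤ 7 mm — resistant
Tigecycline 0.25 μg/mL: ≤ 0.25 μg/mL → S
Intermediate: 2/6

33%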